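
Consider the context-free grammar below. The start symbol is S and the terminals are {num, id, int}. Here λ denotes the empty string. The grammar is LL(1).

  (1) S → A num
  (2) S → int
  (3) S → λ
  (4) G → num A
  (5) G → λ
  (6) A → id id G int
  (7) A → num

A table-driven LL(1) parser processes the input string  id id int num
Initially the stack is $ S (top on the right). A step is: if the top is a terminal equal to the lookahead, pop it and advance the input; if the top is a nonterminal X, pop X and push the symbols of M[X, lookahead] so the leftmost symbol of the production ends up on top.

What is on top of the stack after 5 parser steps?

int

step 1: stack=$ S  input=id id int num $  — expand S → A num
step 2: stack=$ num A  input=id id int num $  — expand A → id id G int
step 3: stack=$ num int G id id  input=id id int num $  — match id
step 4: stack=$ num int G id  input=id int num $  — match id
step 5: stack=$ num int G  input=int num $  — expand G → λ
Stack after step 5: $ num int (top = int).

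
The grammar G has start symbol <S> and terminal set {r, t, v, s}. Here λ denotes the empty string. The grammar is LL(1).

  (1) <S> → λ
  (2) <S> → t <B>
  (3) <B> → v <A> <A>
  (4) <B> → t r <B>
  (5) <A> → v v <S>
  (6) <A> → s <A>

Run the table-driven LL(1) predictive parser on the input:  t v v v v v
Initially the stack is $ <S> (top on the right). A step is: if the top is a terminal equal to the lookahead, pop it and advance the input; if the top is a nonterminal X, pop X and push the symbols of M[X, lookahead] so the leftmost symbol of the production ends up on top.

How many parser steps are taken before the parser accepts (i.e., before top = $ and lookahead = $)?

step 1: stack=$ <S>  input=t v v v v v $  — expand <S> → t <B>
step 2: stack=$ <B> t  input=t v v v v v $  — match t
step 3: stack=$ <B>  input=v v v v v $  — expand <B> → v <A> <A>
step 4: stack=$ <A> <A> v  input=v v v v v $  — match v
step 5: stack=$ <A> <A>  input=v v v v $  — expand <A> → v v <S>
step 6: stack=$ <A> <S> v v  input=v v v v $  — match v
step 7: stack=$ <A> <S> v  input=v v v $  — match v
step 8: stack=$ <A> <S>  input=v v $  — expand <S> → λ
step 9: stack=$ <A>  input=v v $  — expand <A> → v v <S>
step 10: stack=$ <S> v v  input=v v $  — match v
step 11: stack=$ <S> v  input=v $  — match v
step 12: stack=$ <S>  input=$  — expand <S> → λ
Accept reached after 12 steps.

12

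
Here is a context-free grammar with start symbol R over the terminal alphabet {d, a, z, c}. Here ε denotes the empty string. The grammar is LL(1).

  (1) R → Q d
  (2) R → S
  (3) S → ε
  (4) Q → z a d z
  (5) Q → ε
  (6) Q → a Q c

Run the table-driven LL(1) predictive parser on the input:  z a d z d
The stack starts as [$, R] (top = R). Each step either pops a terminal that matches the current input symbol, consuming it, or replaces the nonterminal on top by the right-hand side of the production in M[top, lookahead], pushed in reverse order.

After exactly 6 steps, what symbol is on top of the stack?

d

step 1: stack=$ R  input=z a d z d $  — expand R → Q d
step 2: stack=$ d Q  input=z a d z d $  — expand Q → z a d z
step 3: stack=$ d z d a z  input=z a d z d $  — match z
step 4: stack=$ d z d a  input=a d z d $  — match a
step 5: stack=$ d z d  input=d z d $  — match d
step 6: stack=$ d z  input=z d $  — match z
Stack after step 6: $ d (top = d).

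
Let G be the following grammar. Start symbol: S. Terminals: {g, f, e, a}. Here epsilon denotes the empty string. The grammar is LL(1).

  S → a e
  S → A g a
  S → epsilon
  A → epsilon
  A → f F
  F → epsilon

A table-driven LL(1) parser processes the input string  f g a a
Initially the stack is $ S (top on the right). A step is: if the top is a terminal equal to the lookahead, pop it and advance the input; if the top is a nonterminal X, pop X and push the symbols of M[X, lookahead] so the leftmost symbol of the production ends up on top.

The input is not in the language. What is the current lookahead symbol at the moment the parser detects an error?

a

     Stack      Input      Action
  1  $ S        f g a a $  expand S → A g a
  2  $ a g A    f g a a $  expand A → f F
  3  $ a g F f  f g a a $  match f
  4  $ a g F    g a a $    expand F → epsilon
  5  $ a g      g a a $    match g
  6  $ a        a a $      match a
  7  $          a $        error: stack empty but input remains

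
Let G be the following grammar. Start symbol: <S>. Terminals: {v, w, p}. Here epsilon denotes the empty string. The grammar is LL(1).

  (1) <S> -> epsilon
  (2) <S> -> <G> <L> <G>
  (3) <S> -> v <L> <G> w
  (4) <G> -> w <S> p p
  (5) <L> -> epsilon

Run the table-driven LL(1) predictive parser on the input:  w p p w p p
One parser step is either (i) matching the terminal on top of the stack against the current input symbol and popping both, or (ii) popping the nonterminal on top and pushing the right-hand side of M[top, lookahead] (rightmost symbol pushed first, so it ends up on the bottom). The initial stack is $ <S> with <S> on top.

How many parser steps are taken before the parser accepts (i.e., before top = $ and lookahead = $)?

step 1: stack=$ <S>  input=w p p w p p $  — expand <S> -> <G> <L> <G>
step 2: stack=$ <G> <L> <G>  input=w p p w p p $  — expand <G> -> w <S> p p
step 3: stack=$ <G> <L> p p <S> w  input=w p p w p p $  — match w
step 4: stack=$ <G> <L> p p <S>  input=p p w p p $  — expand <S> -> epsilon
step 5: stack=$ <G> <L> p p  input=p p w p p $  — match p
step 6: stack=$ <G> <L> p  input=p w p p $  — match p
step 7: stack=$ <G> <L>  input=w p p $  — expand <L> -> epsilon
step 8: stack=$ <G>  input=w p p $  — expand <G> -> w <S> p p
step 9: stack=$ p p <S> w  input=w p p $  — match w
step 10: stack=$ p p <S>  input=p p $  — expand <S> -> epsilon
step 11: stack=$ p p  input=p p $  — match p
step 12: stack=$ p  input=p $  — match p
Accept reached after 12 steps.

12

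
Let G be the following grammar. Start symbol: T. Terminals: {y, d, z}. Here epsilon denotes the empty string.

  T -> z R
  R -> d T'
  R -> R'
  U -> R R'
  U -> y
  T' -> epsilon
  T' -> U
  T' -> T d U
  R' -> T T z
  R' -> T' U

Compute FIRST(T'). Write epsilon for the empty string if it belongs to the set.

{epsilon, d, y, z}

FIRST(T): from T->z R we get {z}. So FIRST(T) = {z}.
FIRST(R): from R->d T' we get {d}; from R->R' we get {d, y, z}. So FIRST(R) = {d, y, z}.
FIRST(U): from U->R R' we get {d, y, z}; from U->y we get {y}. So FIRST(U) = {d, y, z}.
FIRST(T'): from T'->epsilon we get {epsilon}; from T'->U we get {d, y, z}; from T'->T d U we get {z}. So FIRST(T') = {epsilon, d, y, z}.
FIRST(R'): from R'->T T z we get {z}; from R'->T' U we get {d, y, z}. So FIRST(R') = {d, y, z}.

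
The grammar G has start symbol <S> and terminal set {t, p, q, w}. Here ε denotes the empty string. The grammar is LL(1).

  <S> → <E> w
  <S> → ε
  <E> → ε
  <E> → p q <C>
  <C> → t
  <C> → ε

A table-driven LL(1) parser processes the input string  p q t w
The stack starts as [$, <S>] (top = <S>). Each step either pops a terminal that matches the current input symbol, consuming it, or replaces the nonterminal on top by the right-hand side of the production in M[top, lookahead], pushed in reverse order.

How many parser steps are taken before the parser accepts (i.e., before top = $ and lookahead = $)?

7

     Stack        Input      Action
  1  $ <S>        p q t w $  expand <S> → <E> w
  2  $ w <E>      p q t w $  expand <E> → p q <C>
  3  $ w <C> q p  p q t w $  match p
  4  $ w <C> q    q t w $    match q
  5  $ w <C>      t w $      expand <C> → t
  6  $ w t        t w $      match t
  7  $ w          w $        match w
Accept reached after 7 steps.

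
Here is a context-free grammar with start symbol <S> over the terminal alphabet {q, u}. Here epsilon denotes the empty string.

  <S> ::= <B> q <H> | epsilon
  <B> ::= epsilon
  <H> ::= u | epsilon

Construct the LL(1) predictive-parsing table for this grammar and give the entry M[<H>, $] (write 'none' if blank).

FIRST(<B>) = {epsilon}
FIRST(<H>) = {epsilon, u}
FIRST(<S>) = {epsilon, q}  (via <B> q <H>)
FOLLOW(<S>) includes $ since <S> is the start symbol.
FOLLOW(<S>): <S> appears on no right-hand side. Thus FOLLOW(<S>) = {$}.
FOLLOW(<H>): in <S>::=<B> q <H>, the suffix after <H> is empty, so FOLLOW(<H>) ⊇ FOLLOW(<S>) = {$}. Thus FOLLOW(<H>) = {$}.
For <H> ::= u: FIRST(u) = {u}, so it goes in M[<H>, t] for t ∈ {u}.
For <H> ::= epsilon: FIRST(epsilon) = {epsilon}, so it goes in M[<H>, t] for t ∈ {}; since epsilon ∈ FIRST, also for every t ∈ FOLLOW(<H>) = {$}.

<H> ::= epsilon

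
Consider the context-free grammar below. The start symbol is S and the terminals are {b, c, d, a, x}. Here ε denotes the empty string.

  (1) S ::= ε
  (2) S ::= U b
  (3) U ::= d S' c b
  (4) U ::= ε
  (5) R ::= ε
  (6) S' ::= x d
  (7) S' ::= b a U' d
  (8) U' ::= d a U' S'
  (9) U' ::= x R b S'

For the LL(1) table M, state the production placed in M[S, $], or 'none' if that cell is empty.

FIRST(U) = {ε, d}
FIRST(R) = {ε}
FIRST(S') = {b, x}
FIRST(U') = {d, x}
FIRST(S) = {ε, b, d}  (via U b)
FOLLOW(S) includes $ since S is the start symbol.
FOLLOW(S): S appears on no right-hand side. Thus FOLLOW(S) = {$}.
For S ::= ε: FIRST(ε) = {ε}, so it goes in M[S, t] for t ∈ {}; since ε ∈ FIRST, also for every t ∈ FOLLOW(S) = {$}.
For S ::= U b: FIRST(U b) = {b, d}, so it goes in M[S, t] for t ∈ {b, d}.

S ::= ε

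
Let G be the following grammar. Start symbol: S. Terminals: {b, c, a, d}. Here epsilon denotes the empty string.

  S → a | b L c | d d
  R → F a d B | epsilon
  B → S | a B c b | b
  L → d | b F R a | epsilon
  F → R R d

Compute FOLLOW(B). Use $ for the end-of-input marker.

FIRST(S) = {a, b, d}
FIRST(L) = {epsilon, b, d}
FIRST(B) = {a, b, d}  (via S)
FIRST(R) = {epsilon, d}  (via F a d B)
FIRST(F) = {d}  (via R R d)
FOLLOW(S) includes $ since S is the start symbol.
FOLLOW(R): in L→b F R a, R is followed by a with FIRST {a}; in F→R R d (occurrence 1), R is followed by R d with FIRST {d}; in F→R R d (occurrence 2), R is followed by d with FIRST {d}. Thus FOLLOW(R) = {a, d}.
FOLLOW(B): in R→F a d B, the suffix after B is empty, so FOLLOW(B) ⊇ FOLLOW(R) = {a, d}; in B→a B c b, B is followed by c b with FIRST {c}. Thus FOLLOW(B) = {a, c, d}.
FOLLOW(S): in B→S, the suffix after S is empty, so FOLLOW(S) ⊇ FOLLOW(B) = {a, c, d}. Thus FOLLOW(S) = {$, a, c, d}.
FOLLOW(L): in S→b L c, L is followed by c with FIRST {c}. Thus FOLLOW(L) = {c}.
FOLLOW(F): in R→F a d B, F is followed by a d B with FIRST {a}; in L→b F R a, F is followed by R a with FIRST {a, d}. Thus FOLLOW(F) = {a, d}.

{a, c, d}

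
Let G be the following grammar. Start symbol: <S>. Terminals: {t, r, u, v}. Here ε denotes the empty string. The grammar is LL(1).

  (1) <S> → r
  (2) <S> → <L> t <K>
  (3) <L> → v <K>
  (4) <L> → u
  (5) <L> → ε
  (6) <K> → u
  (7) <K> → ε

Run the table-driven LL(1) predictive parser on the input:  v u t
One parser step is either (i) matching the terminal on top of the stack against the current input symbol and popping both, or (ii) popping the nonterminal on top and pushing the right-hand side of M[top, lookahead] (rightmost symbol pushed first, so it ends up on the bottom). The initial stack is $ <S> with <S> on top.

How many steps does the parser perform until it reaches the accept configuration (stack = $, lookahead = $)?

step 1: stack=$ <S>  input=v u t $  — expand <S> → <L> t <K>
step 2: stack=$ <K> t <L>  input=v u t $  — expand <L> → v <K>
step 3: stack=$ <K> t <K> v  input=v u t $  — match v
step 4: stack=$ <K> t <K>  input=u t $  — expand <K> → u
step 5: stack=$ <K> t u  input=u t $  — match u
step 6: stack=$ <K> t  input=t $  — match t
step 7: stack=$ <K>  input=$  — expand <K> → ε
Accept reached after 7 steps.

7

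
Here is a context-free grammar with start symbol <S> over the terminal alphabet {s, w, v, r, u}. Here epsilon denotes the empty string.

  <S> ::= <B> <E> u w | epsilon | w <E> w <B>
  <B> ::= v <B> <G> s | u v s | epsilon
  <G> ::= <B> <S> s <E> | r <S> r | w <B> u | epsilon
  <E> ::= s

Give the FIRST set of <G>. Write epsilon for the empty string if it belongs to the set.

{epsilon, r, s, u, v, w}

FIRST(<B>): from <B>::=v <B> <G> s we get {v}; from <B>::=u v s we get {u}; from <B>::=epsilon we get {epsilon}. So FIRST(<B>) = {epsilon, u, v}.
FIRST(<E>): from <E>::=s we get {s}. So FIRST(<E>) = {s}.
FIRST(<S>): from <S>::=<B> <E> u w we get {s, u, v}; from <S>::=epsilon we get {epsilon}; from <S>::=w <E> w <B> we get {w}. So FIRST(<S>) = {epsilon, s, u, v, w}.
FIRST(<G>): from <G>::=<B> <S> s <E> we get {s, u, v, w}; from <G>::=r <S> r we get {r}; from <G>::=w <B> u we get {w}; from <G>::=epsilon we get {epsilon}. So FIRST(<G>) = {epsilon, r, s, u, v, w}.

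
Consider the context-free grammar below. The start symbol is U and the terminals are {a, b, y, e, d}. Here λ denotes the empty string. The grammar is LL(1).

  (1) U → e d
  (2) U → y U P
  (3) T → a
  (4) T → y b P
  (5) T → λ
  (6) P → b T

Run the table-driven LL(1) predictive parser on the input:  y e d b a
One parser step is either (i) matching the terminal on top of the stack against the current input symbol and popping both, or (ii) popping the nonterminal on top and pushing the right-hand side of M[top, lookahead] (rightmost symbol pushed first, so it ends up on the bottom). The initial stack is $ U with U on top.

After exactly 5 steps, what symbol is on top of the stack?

     Stack    Input        Action
  1  $ U      y e d b a $  expand U → y U P
  2  $ P U y  y e d b a $  match y
  3  $ P U    e d b a $    expand U → e d
  4  $ P d e  e d b a $    match e
  5  $ P d    d b a $      match d
Stack after step 5: $ P (top = P).

P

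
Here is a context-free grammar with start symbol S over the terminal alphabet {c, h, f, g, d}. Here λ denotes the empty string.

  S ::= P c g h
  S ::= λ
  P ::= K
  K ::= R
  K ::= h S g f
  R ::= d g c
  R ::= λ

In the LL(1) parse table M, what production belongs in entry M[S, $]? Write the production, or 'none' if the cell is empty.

S ::= λ

FIRST(R) = {λ, d}
FIRST(K) = {λ, d, h}  (via R)
FIRST(P) = {λ, d, h}  (via K)
FIRST(S) = {λ, c, d, h}  (via P c g h)
FOLLOW(S) includes $ since S is the start symbol.
FOLLOW(S): in K::=h S g f, S is followed by g f with FIRST {g}. Thus FOLLOW(S) = {$, g}.
For S ::= P c g h: FIRST(P c g h) = {c, d, h}, so it goes in M[S, t] for t ∈ {c, d, h}.
For S ::= λ: FIRST(λ) = {λ}, so it goes in M[S, t] for t ∈ {}; since λ ∈ FIRST, also for every t ∈ FOLLOW(S) = {$, g}.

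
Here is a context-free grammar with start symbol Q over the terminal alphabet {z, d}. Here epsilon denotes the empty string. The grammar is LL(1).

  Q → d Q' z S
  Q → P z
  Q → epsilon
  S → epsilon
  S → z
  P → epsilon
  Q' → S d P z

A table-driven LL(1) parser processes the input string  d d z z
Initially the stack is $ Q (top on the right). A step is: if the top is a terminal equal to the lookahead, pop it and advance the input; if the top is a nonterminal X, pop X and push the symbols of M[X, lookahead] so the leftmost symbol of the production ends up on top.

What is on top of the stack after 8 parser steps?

step 1: stack=$ Q  input=d d z z $  — expand Q → d Q' z S
step 2: stack=$ S z Q' d  input=d d z z $  — match d
step 3: stack=$ S z Q'  input=d z z $  — expand Q' → S d P z
step 4: stack=$ S z z P d S  input=d z z $  — expand S → epsilon
step 5: stack=$ S z z P d  input=d z z $  — match d
step 6: stack=$ S z z P  input=z z $  — expand P → epsilon
step 7: stack=$ S z z  input=z z $  — match z
step 8: stack=$ S z  input=z $  — match z
Stack after step 8: $ S (top = S).

S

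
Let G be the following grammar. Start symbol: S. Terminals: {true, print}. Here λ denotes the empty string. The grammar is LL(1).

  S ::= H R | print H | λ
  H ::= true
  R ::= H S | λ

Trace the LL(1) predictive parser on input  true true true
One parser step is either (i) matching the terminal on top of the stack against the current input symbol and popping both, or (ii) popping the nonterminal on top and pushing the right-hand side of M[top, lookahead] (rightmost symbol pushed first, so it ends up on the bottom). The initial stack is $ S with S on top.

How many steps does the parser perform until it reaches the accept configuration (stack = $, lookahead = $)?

10

step 1: stack=$ S  input=true true true $  — expand S ::= H R
step 2: stack=$ R H  input=true true true $  — expand H ::= true
step 3: stack=$ R true  input=true true true $  — match true
step 4: stack=$ R  input=true true $  — expand R ::= H S
step 5: stack=$ S H  input=true true $  — expand H ::= true
step 6: stack=$ S true  input=true true $  — match true
step 7: stack=$ S  input=true $  — expand S ::= H R
step 8: stack=$ R H  input=true $  — expand H ::= true
step 9: stack=$ R true  input=true $  — match true
step 10: stack=$ R  input=$  — expand R ::= λ
Accept reached after 10 steps.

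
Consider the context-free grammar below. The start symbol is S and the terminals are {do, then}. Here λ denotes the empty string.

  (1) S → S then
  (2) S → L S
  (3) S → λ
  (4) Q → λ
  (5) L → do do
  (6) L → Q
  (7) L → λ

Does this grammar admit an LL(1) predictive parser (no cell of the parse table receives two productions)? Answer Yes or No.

No

FIRST(S) = {λ, do, then}
FIRST(Q) = {λ}
FIRST(L) = {λ, do}
FOLLOW(S) = {$, then}
FOLLOW(Q) = {$, do, then}
FOLLOW(L) = {$, do, then}
Cell M[L, $] receives both L → Q and L → λ — the grammar is not LL(1).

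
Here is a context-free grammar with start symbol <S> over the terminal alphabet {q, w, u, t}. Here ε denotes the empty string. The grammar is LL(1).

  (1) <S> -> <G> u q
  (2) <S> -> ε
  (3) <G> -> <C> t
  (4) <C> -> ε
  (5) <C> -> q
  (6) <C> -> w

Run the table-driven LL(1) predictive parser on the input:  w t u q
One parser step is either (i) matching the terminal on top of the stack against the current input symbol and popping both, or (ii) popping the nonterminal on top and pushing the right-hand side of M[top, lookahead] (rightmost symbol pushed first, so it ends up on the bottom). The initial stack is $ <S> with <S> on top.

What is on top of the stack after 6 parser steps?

step 1: stack=$ <S>  input=w t u q $  — expand <S> -> <G> u q
step 2: stack=$ q u <G>  input=w t u q $  — expand <G> -> <C> t
step 3: stack=$ q u t <C>  input=w t u q $  — expand <C> -> w
step 4: stack=$ q u t w  input=w t u q $  — match w
step 5: stack=$ q u t  input=t u q $  — match t
step 6: stack=$ q u  input=u q $  — match u
Stack after step 6: $ q (top = q).

q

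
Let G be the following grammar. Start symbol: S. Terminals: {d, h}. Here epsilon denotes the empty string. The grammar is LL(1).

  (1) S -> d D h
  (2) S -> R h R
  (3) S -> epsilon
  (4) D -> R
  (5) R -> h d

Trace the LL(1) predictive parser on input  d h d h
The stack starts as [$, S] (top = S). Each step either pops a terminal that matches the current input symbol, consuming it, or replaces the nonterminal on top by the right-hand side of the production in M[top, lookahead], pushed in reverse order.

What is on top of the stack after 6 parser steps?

step 1: stack=$ S  input=d h d h $  — expand S -> d D h
step 2: stack=$ h D d  input=d h d h $  — match d
step 3: stack=$ h D  input=h d h $  — expand D -> R
step 4: stack=$ h R  input=h d h $  — expand R -> h d
step 5: stack=$ h d h  input=h d h $  — match h
step 6: stack=$ h d  input=d h $  — match d
Stack after step 6: $ h (top = h).

h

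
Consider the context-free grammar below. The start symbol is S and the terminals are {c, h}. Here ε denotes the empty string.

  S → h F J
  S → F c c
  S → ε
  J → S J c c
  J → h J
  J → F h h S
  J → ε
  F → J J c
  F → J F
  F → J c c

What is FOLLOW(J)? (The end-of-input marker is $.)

{$, c, h}

FIRST(S): from S→h F J we get {h}; from S→F c c we get {c, h}; from S→ε we get {ε}. So FIRST(S) = {ε, c, h}.
FIRST(J): from J→S J c c we get {c, h}; from J→h J we get {h}; from J→F h h S we get {c, h}; from J→ε we get {ε}. So FIRST(J) = {ε, c, h}.
FIRST(F): from F→J J c we get {c, h}; from F→J F we get {c, h}; from F→J c c we get {c, h}. So FIRST(F) = {c, h}.
FOLLOW(S) includes $ since S is the start symbol.
FOLLOW(S): in J→S J c c, S is followed by J c c with FIRST {c, h}; in J→F h h S, the suffix after S is empty, so FOLLOW(S) ⊇ FOLLOW(J) = {$, c, h}. Thus FOLLOW(S) = {$, c, h}.
FOLLOW(J): in S→h F J, the suffix after J is empty, so FOLLOW(J) ⊇ FOLLOW(S) = {$, c, h}; in J→S J c c, J is followed by c c with FIRST {c}; in J→h J, the suffix after J is empty (adds nothing new); in F→J J c (occurrence 1), J is followed by J c with FIRST {c, h}; in F→J J c (occurrence 2), J is followed by c with FIRST {c}; in F→J F, J is followed by F with FIRST {c, h}; in F→J c c, J is followed by c c with FIRST {c}. Thus FOLLOW(J) = {$, c, h}.
FOLLOW(F): in S→h F J, F is followed by J with FIRST {ε, c, h}; in S→h F J, the suffix after F is nullable, so FOLLOW(F) ⊇ FOLLOW(S) = {$, c, h}; in S→F c c, F is followed by c c with FIRST {c}; in J→F h h S, F is followed by h h S with FIRST {h}; in F→J F, the suffix after F is empty (adds nothing new). Thus FOLLOW(F) = {$, c, h}.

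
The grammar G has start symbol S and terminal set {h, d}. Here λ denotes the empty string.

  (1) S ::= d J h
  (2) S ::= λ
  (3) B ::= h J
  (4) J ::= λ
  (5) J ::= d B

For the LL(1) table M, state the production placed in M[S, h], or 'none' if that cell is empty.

FIRST(S): from S::=d J h we get {d}; from S::=λ we get {λ}. So FIRST(S) = {λ, d}.
FIRST(B): from B::=h J we get {h}. So FIRST(B) = {h}.
FIRST(J): from J::=λ we get {λ}; from J::=d B we get {d}. So FIRST(J) = {λ, d}.
FOLLOW(S) includes $ since S is the start symbol.
FOLLOW(S): S appears on no right-hand side. Thus FOLLOW(S) = {$}.
For S ::= d J h: FIRST(d J h) = {d}, so it goes in M[S, t] for t ∈ {d}.
For S ::= λ: FIRST(λ) = {λ}, so it goes in M[S, t] for t ∈ {}; since λ ∈ FIRST, also for every t ∈ FOLLOW(S) = {$}.
None of these place a production in M[S, h].

none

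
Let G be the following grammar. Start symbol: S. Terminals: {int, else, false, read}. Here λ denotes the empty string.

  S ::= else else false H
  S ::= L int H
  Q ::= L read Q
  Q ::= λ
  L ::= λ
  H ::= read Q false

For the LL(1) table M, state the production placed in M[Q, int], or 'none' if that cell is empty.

none

FIRST(L) = {λ}
FIRST(H) = {read}
FIRST(S) = {else, int}  (via L int H)
FIRST(Q) = {λ, read}  (via L read Q)
FOLLOW(S) includes $ since S is the start symbol.
FOLLOW(Q): in Q::=L read Q, the suffix after Q is empty (adds nothing new); in H::=read Q false, Q is followed by false with FIRST {false}. Thus FOLLOW(Q) = {false}.
For Q ::= L read Q: FIRST(L read Q) = {read}, so it goes in M[Q, t] for t ∈ {read}.
For Q ::= λ: FIRST(λ) = {λ}, so it goes in M[Q, t] for t ∈ {}; since λ ∈ FIRST, also for every t ∈ FOLLOW(Q) = {false}.
None of these place a production in M[Q, int].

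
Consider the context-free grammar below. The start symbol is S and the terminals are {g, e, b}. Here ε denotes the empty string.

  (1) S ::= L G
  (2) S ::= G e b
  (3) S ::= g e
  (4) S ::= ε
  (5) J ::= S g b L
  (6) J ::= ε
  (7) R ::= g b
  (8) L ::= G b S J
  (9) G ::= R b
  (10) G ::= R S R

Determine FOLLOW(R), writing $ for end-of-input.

{$, b, e, g}

FIRST(R): from R::=g b we get {g}. So FIRST(R) = {g}.
FIRST(G): from G::=R b we get {g}; from G::=R S R we get {g}. So FIRST(G) = {g}.
FIRST(L): from L::=G b S J we get {g}. So FIRST(L) = {g}.
FIRST(S): from S::=L G we get {g}; from S::=G e b we get {g}; from S::=g e we get {g}; from S::=ε we get {ε}. So FIRST(S) = {ε, g}.
FIRST(J): from J::=S g b L we get {g}; from J::=ε we get {ε}. So FIRST(J) = {ε, g}.
FOLLOW(S) includes $ since S is the start symbol.
FOLLOW(S): in J::=S g b L, S is followed by g b L with FIRST {g}; in L::=G b S J, S is followed by J with FIRST {ε, g}; in L::=G b S J, the suffix after S is nullable, so FOLLOW(S) ⊇ FOLLOW(L) = {g}; in G::=R S R, S is followed by R with FIRST {g}. Thus FOLLOW(S) = {$, g}.
FOLLOW(G): in S::=L G, the suffix after G is empty, so FOLLOW(G) ⊇ FOLLOW(S) = {$, g}; in S::=G e b, G is followed by e b with FIRST {e}; in L::=G b S J, G is followed by b S J with FIRST {b}. Thus FOLLOW(G) = {$, b, e, g}.
FOLLOW(R): in G::=R b, R is followed by b with FIRST {b}; in G::=R S R (occurrence 1), R is followed by S R with FIRST {g}; in G::=R S R (occurrence 2), the suffix after R is empty, so FOLLOW(R) ⊇ FOLLOW(G) = {$, b, e, g}. Thus FOLLOW(R) = {$, b, e, g}.
FOLLOW(J): in L::=G b S J, the suffix after J is empty, so FOLLOW(J) ⊇ FOLLOW(L) = {g}. Thus FOLLOW(J) = {g}.
FOLLOW(L): in S::=L G, L is followed by G with FIRST {g}; in J::=S g b L, the suffix after L is empty, so FOLLOW(L) ⊇ FOLLOW(J) = {g}. Thus FOLLOW(L) = {g}.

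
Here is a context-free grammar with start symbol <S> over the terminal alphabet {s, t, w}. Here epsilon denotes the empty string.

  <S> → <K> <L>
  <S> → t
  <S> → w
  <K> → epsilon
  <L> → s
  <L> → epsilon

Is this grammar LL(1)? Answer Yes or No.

Yes

FIRST(<S>) = {epsilon, s, t, w}
FIRST(<K>) = {epsilon}
FIRST(<L>) = {epsilon, s}
FOLLOW(<S>) = {$}
FOLLOW(<K>) = {$, s}
FOLLOW(<L>) = {$}
Each cell of M receives at most one production.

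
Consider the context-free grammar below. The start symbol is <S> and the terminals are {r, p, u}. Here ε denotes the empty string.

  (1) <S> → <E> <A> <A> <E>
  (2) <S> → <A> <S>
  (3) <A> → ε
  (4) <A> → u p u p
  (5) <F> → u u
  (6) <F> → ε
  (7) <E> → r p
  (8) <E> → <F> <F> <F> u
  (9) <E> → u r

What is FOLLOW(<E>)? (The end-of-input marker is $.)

{$, r, u}

FIRST(<A>) = {ε, u}
FIRST(<F>) = {ε, u}
FIRST(<E>) = {r, u}  (via <F> <F> <F> u)
FIRST(<S>) = {r, u}  (via <E> <A> <A> <E>, <A> <S>)
FOLLOW(<S>) includes $ since <S> is the start symbol.
FOLLOW(<S>): in <S>→<A> <S>, the suffix after <S> is empty (adds nothing new). Thus FOLLOW(<S>) = {$}.
FOLLOW(<A>): in <S>→<E> <A> <A> <E> (occurrence 1), <A> is followed by <A> <E> with FIRST {r, u}; in <S>→<E> <A> <A> <E> (occurrence 2), <A> is followed by <E> with FIRST {r, u}; in <S>→<A> <S>, <A> is followed by <S> with FIRST {r, u}. Thus FOLLOW(<A>) = {r, u}.
FOLLOW(<F>): in <E>→<F> <F> <F> u (occurrence 1), <F> is followed by <F> <F> u with FIRST {u}; in <E>→<F> <F> <F> u (occurrence 2), <F> is followed by <F> u with FIRST {u}; in <E>→<F> <F> <F> u (occurrence 3), <F> is followed by u with FIRST {u}. Thus FOLLOW(<F>) = {u}.
FOLLOW(<E>): in <S>→<E> <A> <A> <E> (occurrence 1), <E> is followed by <A> <A> <E> with FIRST {r, u}; in <S>→<E> <A> <A> <E> (occurrence 2), the suffix after <E> is empty, so FOLLOW(<E>) ⊇ FOLLOW(<S>) = {$}. Thus FOLLOW(<E>) = {$, r, u}.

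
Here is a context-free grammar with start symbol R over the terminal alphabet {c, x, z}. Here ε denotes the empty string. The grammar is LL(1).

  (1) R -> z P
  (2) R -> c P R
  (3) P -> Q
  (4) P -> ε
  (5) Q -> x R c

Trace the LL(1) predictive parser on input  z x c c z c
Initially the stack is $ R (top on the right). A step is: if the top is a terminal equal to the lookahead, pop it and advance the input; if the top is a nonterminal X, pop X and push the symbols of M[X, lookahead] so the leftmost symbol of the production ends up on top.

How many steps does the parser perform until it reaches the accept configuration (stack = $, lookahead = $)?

step 1: stack=$ R  input=z x c c z c $  — expand R -> z P
step 2: stack=$ P z  input=z x c c z c $  — match z
step 3: stack=$ P  input=x c c z c $  — expand P -> Q
step 4: stack=$ Q  input=x c c z c $  — expand Q -> x R c
step 5: stack=$ c R x  input=x c c z c $  — match x
step 6: stack=$ c R  input=c c z c $  — expand R -> c P R
step 7: stack=$ c R P c  input=c c z c $  — match c
step 8: stack=$ c R P  input=c z c $  — expand P -> ε
step 9: stack=$ c R  input=c z c $  — expand R -> c P R
step 10: stack=$ c R P c  input=c z c $  — match c
step 11: stack=$ c R P  input=z c $  — expand P -> ε
step 12: stack=$ c R  input=z c $  — expand R -> z P
step 13: stack=$ c P z  input=z c $  — match z
step 14: stack=$ c P  input=c $  — expand P -> ε
step 15: stack=$ c  input=c $  — match c
Accept reached after 15 steps.

15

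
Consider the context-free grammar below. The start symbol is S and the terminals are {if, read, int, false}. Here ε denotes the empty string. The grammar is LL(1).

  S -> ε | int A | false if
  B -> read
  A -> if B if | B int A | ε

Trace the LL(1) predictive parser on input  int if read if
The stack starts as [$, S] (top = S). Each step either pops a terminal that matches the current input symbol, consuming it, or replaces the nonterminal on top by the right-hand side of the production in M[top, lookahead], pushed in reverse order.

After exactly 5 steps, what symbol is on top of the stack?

     Stack      Input             Action
  1  $ S        int if read if $  expand S -> int A
  2  $ A int    int if read if $  match int
  3  $ A        if read if $      expand A -> if B if
  4  $ if B if  if read if $      match if
  5  $ if B     read if $         expand B -> read
Stack after step 5: $ if read (top = read).

read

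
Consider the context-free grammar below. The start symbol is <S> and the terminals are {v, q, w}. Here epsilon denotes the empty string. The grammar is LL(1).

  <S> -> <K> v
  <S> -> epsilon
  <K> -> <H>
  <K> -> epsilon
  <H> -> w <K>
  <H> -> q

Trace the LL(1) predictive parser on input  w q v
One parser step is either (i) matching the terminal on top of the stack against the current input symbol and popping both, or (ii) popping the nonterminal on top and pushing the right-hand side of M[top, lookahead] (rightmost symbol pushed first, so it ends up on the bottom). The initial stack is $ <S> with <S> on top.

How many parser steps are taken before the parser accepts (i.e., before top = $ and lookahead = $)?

8

step 1: stack=$ <S>  input=w q v $  — expand <S> -> <K> v
step 2: stack=$ v <K>  input=w q v $  — expand <K> -> <H>
step 3: stack=$ v <H>  input=w q v $  — expand <H> -> w <K>
step 4: stack=$ v <K> w  input=w q v $  — match w
step 5: stack=$ v <K>  input=q v $  — expand <K> -> <H>
step 6: stack=$ v <H>  input=q v $  — expand <H> -> q
step 7: stack=$ v q  input=q v $  — match q
step 8: stack=$ v  input=v $  — match v
Accept reached after 8 steps.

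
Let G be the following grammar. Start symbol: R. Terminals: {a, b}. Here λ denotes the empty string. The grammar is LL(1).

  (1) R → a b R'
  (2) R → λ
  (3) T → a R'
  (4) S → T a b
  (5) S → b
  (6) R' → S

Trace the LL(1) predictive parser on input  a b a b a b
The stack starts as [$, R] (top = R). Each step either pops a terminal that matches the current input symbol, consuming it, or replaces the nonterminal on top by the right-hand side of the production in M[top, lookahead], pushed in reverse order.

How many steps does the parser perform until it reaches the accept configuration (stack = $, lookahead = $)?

      Stack       Input          Action
   1  $ R         a b a b a b $  expand R → a b R'
   2  $ R' b a    a b a b a b $  match a
   3  $ R' b      b a b a b $    match b
   4  $ R'        a b a b $      expand R' → S
   5  $ S         a b a b $      expand S → T a b
   6  $ b a T     a b a b $      expand T → a R'
   7  $ b a R' a  a b a b $      match a
   8  $ b a R'    b a b $        expand R' → S
   9  $ b a S     b a b $        expand S → b
  10  $ b a b     b a b $        match b
  11  $ b a       a b $          match a
  12  $ b         b $            match b
Accept reached after 12 steps.

12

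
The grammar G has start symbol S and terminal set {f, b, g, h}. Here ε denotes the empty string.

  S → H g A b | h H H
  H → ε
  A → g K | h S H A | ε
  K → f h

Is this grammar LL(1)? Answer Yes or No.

FIRST(S) = {g, h}
FIRST(H) = {ε}
FIRST(A) = {ε, g, h}
FIRST(K) = {f}
FOLLOW(S) = {$, b, g, h}
FOLLOW(H) = {$, b, g, h}
FOLLOW(A) = {b}
FOLLOW(K) = {b}
Each cell of M receives at most one production.

Yes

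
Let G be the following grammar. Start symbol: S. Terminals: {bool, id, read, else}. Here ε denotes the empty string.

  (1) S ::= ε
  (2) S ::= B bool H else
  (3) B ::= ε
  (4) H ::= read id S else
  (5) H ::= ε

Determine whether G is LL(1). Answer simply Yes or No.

Yes

FIRST(S) = {ε, bool}
FIRST(B) = {ε}
FIRST(H) = {ε, read}
FOLLOW(S) = {$, else}
FOLLOW(B) = {bool}
FOLLOW(H) = {else}
Each cell of M receives at most one production.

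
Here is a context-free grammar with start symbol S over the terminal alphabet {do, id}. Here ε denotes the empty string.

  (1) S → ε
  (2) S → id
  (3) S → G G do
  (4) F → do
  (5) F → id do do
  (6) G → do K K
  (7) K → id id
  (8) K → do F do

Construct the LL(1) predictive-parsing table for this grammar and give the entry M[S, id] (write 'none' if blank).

S → id

FIRST(F): from F→do we get {do}; from F→id do do we get {id}. So FIRST(F) = {do, id}.
FIRST(G): from G→do K K we get {do}. So FIRST(G) = {do}.
FIRST(K): from K→id id we get {id}; from K→do F do we get {do}. So FIRST(K) = {do, id}.
FIRST(S): from S→ε we get {ε}; from S→id we get {id}; from S→G G do we get {do}. So FIRST(S) = {ε, do, id}.
FOLLOW(S) includes $ since S is the start symbol.
FOLLOW(S): S appears on no right-hand side. Thus FOLLOW(S) = {$}.
For S → ε: FIRST(ε) = {ε}, so it goes in M[S, t] for t ∈ {}; since ε ∈ FIRST, also for every t ∈ FOLLOW(S) = {$}.
For S → id: FIRST(id) = {id}, so it goes in M[S, t] for t ∈ {id}.
For S → G G do: FIRST(G G do) = {do}, so it goes in M[S, t] for t ∈ {do}.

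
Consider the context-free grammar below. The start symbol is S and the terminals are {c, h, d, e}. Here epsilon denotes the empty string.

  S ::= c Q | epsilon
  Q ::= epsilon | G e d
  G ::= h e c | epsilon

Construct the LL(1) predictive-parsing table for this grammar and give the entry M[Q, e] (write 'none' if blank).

FIRST(S) = {epsilon, c}
FIRST(G) = {epsilon, h}
FIRST(Q) = {epsilon, e, h}  (via G e d)
FOLLOW(S) includes $ since S is the start symbol.
FOLLOW(S): S appears on no right-hand side. Thus FOLLOW(S) = {$}.
FOLLOW(Q): in S::=c Q, the suffix after Q is empty, so FOLLOW(Q) ⊇ FOLLOW(S) = {$}. Thus FOLLOW(Q) = {$}.
For Q ::= epsilon: FIRST(epsilon) = {epsilon}, so it goes in M[Q, t] for t ∈ {}; since epsilon ∈ FIRST, also for every t ∈ FOLLOW(Q) = {$}.
For Q ::= G e d: FIRST(G e d) = {e, h}, so it goes in M[Q, t] for t ∈ {e, h}.

Q ::= G e d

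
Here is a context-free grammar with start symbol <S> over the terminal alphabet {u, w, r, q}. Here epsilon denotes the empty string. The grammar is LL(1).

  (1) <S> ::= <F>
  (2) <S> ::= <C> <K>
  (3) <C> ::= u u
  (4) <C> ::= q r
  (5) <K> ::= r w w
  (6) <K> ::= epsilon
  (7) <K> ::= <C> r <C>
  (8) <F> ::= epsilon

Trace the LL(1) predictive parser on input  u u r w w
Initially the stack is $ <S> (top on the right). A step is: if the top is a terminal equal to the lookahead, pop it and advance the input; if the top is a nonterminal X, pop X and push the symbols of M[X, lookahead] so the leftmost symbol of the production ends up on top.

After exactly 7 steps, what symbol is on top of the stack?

w

step 1: stack=$ <S>  input=u u r w w $  — expand <S> ::= <C> <K>
step 2: stack=$ <K> <C>  input=u u r w w $  — expand <C> ::= u u
step 3: stack=$ <K> u u  input=u u r w w $  — match u
step 4: stack=$ <K> u  input=u r w w $  — match u
step 5: stack=$ <K>  input=r w w $  — expand <K> ::= r w w
step 6: stack=$ w w r  input=r w w $  — match r
step 7: stack=$ w w  input=w w $  — match w
Stack after step 7: $ w (top = w).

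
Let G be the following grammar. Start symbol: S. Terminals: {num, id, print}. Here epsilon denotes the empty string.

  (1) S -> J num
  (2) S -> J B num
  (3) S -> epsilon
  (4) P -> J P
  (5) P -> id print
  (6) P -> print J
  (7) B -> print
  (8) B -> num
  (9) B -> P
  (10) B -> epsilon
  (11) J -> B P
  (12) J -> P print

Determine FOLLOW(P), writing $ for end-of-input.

{id, num, print}

FIRST(S): from S->J num we get {id, num, print}; from S->J B num we get {id, num, print}; from S->epsilon we get {epsilon}. So FIRST(S) = {epsilon, id, num, print}.
FIRST(P): from P->J P we get {id, num, print}; from P->id print we get {id}; from P->print J we get {print}. So FIRST(P) = {id, num, print}.
FIRST(B): from B->print we get {print}; from B->num we get {num}; from B->P we get {id, num, print}; from B->epsilon we get {epsilon}. So FIRST(B) = {epsilon, id, num, print}.
FIRST(J): from J->B P we get {id, num, print}; from J->P print we get {id, num, print}. So FIRST(J) = {id, num, print}.
FOLLOW(S) includes $ since S is the start symbol.
FOLLOW(S): S appears on no right-hand side. Thus FOLLOW(S) = {$}.
FOLLOW(B): in S->J B num, B is followed by num with FIRST {num}; in J->B P, B is followed by P with FIRST {id, num, print}. Thus FOLLOW(B) = {id, num, print}.
FOLLOW(P): in P->J P, the suffix after P is empty (adds nothing new); in B->P, the suffix after P is empty, so FOLLOW(P) ⊇ FOLLOW(B) = {id, num, print}; in J->B P, the suffix after P is empty, so FOLLOW(P) ⊇ FOLLOW(J) = {id, num, print}; in J->P print, P is followed by print with FIRST {print}. Thus FOLLOW(P) = {id, num, print}.
FOLLOW(J): in S->J num, J is followed by num with FIRST {num}; in S->J B num, J is followed by B num with FIRST {id, num, print}; in P->J P, J is followed by P with FIRST {id, num, print}; in P->print J, the suffix after J is empty, so FOLLOW(J) ⊇ FOLLOW(P) = {id, num, print}. Thus FOLLOW(J) = {id, num, print}.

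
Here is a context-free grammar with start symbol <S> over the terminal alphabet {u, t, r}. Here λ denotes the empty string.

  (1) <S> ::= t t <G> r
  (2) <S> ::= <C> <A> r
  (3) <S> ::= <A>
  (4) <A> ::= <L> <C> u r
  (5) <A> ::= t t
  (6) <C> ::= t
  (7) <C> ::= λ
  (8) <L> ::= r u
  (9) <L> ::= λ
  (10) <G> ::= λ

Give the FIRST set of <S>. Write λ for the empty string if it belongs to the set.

{r, t, u}

FIRST(<C>): from <C>::=t we get {t}; from <C>::=λ we get {λ}. So FIRST(<C>) = {λ, t}.
FIRST(<L>): from <L>::=r u we get {r}; from <L>::=λ we get {λ}. So FIRST(<L>) = {λ, r}.
FIRST(<G>): from <G>::=λ we get {λ}. So FIRST(<G>) = {λ}.
FIRST(<A>): from <A>::=<L> <C> u r we get {r, t, u}; from <A>::=t t we get {t}. So FIRST(<A>) = {r, t, u}.
FIRST(<S>): from <S>::=t t <G> r we get {t}; from <S>::=<C> <A> r we get {r, t, u}; from <S>::=<A> we get {r, t, u}. So FIRST(<S>) = {r, t, u}.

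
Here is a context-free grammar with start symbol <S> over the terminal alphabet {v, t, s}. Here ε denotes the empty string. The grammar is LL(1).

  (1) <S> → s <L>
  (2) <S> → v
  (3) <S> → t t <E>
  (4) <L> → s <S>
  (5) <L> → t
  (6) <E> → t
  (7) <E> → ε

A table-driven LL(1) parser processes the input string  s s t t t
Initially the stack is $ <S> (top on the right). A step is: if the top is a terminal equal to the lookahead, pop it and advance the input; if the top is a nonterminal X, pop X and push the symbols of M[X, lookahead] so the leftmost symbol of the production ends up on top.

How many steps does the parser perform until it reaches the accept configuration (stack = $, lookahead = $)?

9

step 1: stack=$ <S>  input=s s t t t $  — expand <S> → s <L>
step 2: stack=$ <L> s  input=s s t t t $  — match s
step 3: stack=$ <L>  input=s t t t $  — expand <L> → s <S>
step 4: stack=$ <S> s  input=s t t t $  — match s
step 5: stack=$ <S>  input=t t t $  — expand <S> → t t <E>
step 6: stack=$ <E> t t  input=t t t $  — match t
step 7: stack=$ <E> t  input=t t $  — match t
step 8: stack=$ <E>  input=t $  — expand <E> → t
step 9: stack=$ t  input=t $  — match t
Accept reached after 9 steps.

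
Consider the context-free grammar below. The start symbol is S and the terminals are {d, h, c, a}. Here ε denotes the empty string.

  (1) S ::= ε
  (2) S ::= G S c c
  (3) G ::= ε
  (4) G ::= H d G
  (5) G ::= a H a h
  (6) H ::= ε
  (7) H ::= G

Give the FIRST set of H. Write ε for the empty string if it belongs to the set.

FIRST(S) = {ε, a, c, d}  (via G S c c)
FIRST(G) = {ε, a, d}  (via H d G)
FIRST(H) = {ε, a, d}  (via G)

{ε, a, d}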